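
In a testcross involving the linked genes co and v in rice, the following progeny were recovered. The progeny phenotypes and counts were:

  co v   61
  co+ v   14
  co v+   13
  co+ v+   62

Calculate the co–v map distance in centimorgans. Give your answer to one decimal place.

The two most frequent classes, co+ v+ (62) and co v (61), are the parental types, so the F1 was co+ v+ / co v.
The recombinant classes are co+ v and co v+: 14 + 13 = 27.
Recombination frequency = 27/150 = 0.1800 ≈ 18.0%, i.e. 18.0 centimorgans.

18.0 centimorgans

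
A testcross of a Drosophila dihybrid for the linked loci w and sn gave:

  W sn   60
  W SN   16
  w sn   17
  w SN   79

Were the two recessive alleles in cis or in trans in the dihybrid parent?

The two most frequent classes are W sn (60) and w SN (79); these are the parental (non-recombinant) types.
So the F1 carried W sn on one chromosome and w SN on the other — the recessive alleles are on opposite chromosomes (trans / repulsion).

trans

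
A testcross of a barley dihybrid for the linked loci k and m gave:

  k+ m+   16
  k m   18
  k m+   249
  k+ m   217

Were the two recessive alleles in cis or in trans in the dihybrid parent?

The two most frequent classes are k+ m (217) and k m+ (249); these are the parental (non-recombinant) types.
So the F1 carried k+ m on one chromosome and k m+ on the other — the recessive alleles are on opposite chromosomes (trans / repulsion).

trans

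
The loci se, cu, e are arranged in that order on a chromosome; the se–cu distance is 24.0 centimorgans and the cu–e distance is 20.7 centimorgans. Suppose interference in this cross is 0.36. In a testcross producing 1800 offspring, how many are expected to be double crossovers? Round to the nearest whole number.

57

Map distances give recombination frequencies of 0.240 and 0.207 for the two intervals.
With interference 0.36 (so coincidence = 0.64), expected double-crossover frequency = 0.240 × 0.207 × 0.64 = 0.03180.
Expected number = 0.03180 × 1800 = 57.23 ≈ 57.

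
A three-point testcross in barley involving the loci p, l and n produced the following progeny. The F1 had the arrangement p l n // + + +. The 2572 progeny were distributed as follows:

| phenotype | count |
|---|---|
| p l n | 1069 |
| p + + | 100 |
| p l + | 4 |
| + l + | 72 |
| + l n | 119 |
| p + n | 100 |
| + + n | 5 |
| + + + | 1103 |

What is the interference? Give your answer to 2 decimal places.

The two rarest classes, p l + and + + n, are the double crossovers. Comparing them with the parentals, only the n allele has switched, so n is the middle locus and the order is p – n – l.
p–n: (219 + 9)/2572 = 0.0886; n–l: (172 + 9)/2572 = 0.0704.
Expected DCO frequency = 0.0886 × 0.0704 ≈ 0.00624; observed = 9/2572 ≈ 0.00350.
Coefficient of coincidence = 0.00350/0.00624 ≈ 0.56; interference = 1 − 0.56 = 0.44.

0.44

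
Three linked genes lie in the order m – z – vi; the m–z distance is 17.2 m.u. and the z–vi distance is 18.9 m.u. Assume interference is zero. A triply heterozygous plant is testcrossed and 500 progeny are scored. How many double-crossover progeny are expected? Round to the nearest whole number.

Map distances give recombination frequencies of 0.172 and 0.189 for the two intervals.
With no interference, expected double-crossover frequency = 0.172 × 0.189 = 0.03251.
Expected number = 0.03251 × 500 = 16.25 ≈ 16.

16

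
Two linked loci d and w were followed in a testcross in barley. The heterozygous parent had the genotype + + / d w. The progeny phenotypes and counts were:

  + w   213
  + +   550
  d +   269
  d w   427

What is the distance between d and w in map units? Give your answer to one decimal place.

33.0 map units

The recombinant classes are + w and d +: 213 + 269 = 482.
Recombination frequency = 482/1459 = 0.3304 ≈ 33.0%, i.e. 33.0 map units.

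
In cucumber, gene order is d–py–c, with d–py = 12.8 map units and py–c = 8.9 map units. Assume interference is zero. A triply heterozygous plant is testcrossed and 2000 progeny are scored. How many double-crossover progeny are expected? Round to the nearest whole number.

23

Map distances give recombination frequencies of 0.128 and 0.089 for the two intervals.
With no interference, expected double-crossover frequency = 0.128 × 0.089 = 0.01139.
Expected number = 0.01139 × 2000 = 22.78 ≈ 23.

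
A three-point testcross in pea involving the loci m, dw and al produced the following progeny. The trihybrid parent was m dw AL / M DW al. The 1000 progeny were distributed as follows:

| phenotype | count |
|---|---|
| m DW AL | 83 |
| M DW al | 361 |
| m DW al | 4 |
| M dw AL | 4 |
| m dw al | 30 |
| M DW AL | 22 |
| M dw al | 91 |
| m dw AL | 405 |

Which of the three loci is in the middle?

m

The two rarest classes, M dw AL and m DW al, are the double crossovers. Comparing them with the parentals, only the m allele has switched, so m is the middle locus and the order is al – m – dw.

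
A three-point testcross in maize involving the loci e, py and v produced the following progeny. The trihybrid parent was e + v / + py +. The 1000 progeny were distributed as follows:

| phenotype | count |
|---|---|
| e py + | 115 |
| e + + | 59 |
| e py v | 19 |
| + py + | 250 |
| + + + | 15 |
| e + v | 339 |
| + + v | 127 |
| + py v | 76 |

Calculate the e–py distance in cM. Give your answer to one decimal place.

The two rarest classes, e py v and + + +, are the double crossovers. Comparing them with the parentals, only the py allele has switched, so py is the middle locus and the order is v – py – e.
Crossovers in the py–e interval produce the single-crossover classes + + v and e py + (127 + 115 = 242) plus the double crossovers (34).
RF(py–e) = (242 + 34) / 1000 = 276/1000 = 0.2760 → 27.6 cM.

27.6 cM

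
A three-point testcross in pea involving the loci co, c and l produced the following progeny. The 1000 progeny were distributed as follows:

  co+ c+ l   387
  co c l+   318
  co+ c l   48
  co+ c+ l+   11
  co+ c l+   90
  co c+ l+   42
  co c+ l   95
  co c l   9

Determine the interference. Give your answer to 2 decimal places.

0.11

The two most frequent reciprocal classes, co+ c+ l and co c l+, are the parental types, so the F1 was co+ c+ l / co c l+.
The two rarest classes, co+ c+ l+ and co c l, are the double crossovers. Comparing them with the parentals, only the l allele has switched, so l is the middle locus and the order is c – l – co.
c–l: (90 + 20)/1000 = 0.1100; l–co: (185 + 20)/1000 = 0.2050.
Expected DCO frequency = 0.1100 × 0.2050 ≈ 0.02255; observed = 20/1000 ≈ 0.02000.
Coefficient of coincidence = 0.02000/0.02255 ≈ 0.89; interference = 1 − 0.89 = 0.11.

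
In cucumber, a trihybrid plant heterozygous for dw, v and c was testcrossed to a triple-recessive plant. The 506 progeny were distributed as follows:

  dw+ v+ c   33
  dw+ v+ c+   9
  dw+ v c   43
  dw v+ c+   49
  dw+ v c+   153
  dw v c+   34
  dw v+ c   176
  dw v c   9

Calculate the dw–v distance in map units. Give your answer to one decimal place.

16.8 map units

The two most frequent reciprocal classes, dw+ v c+ and dw v+ c, are the parental types, so the F1 was dw+ v c+ / dw v+ c.
The two rarest classes, dw+ v+ c+ and dw v c, are the double crossovers. Comparing them with the parentals, only the v allele has switched, so v is the middle locus and the order is dw – v – c.
Crossovers in the dw–v interval produce the single-crossover classes dw v c+ and dw+ v+ c (34 + 33 = 67) plus the double crossovers (18).
RF(dw–v) = (67 + 18) / 506 = 85/506 = 0.1680 → 16.8 map units.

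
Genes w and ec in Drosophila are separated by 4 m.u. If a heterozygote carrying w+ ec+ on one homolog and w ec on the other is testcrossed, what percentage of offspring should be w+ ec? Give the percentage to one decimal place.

A map distance of 4 m.u. corresponds to a recombination frequency of 0.040.
The F1 is w+ ec+ / w ec, so w+ ec is a recombinant gamete class with expected frequency r/2 = 0.040/2 = 0.0200.
That is 0.0200 = 2.0% of the progeny.

2.0%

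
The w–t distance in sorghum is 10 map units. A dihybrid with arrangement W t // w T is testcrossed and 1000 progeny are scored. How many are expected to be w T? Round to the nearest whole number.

450

A map distance of 10 map units corresponds to a recombination frequency of 0.100.
The F1 is W t / w T, so w T is a parental gamete class with expected frequency (1 − r)/2 = 0.900/2 = 0.4500.
Expected number = 0.4500 × 1000 = 450.00 ≈ 450.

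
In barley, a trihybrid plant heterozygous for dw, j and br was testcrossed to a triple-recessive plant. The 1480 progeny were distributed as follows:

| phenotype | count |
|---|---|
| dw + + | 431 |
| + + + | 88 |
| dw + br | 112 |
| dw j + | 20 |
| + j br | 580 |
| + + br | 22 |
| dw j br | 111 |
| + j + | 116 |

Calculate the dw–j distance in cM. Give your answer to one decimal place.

16.3 cM

The two most frequent reciprocal classes, + j br and dw + +, are the parental types, so the F1 was + j br / dw + +.
The two rarest classes, + + br and dw j +, are the double crossovers. Comparing them with the parentals, only the j allele has switched, so j is the middle locus and the order is br – j – dw.
Crossovers in the j–dw interval produce the single-crossover classes dw j br and + + + (111 + 88 = 199) plus the double crossovers (42).
RF(j–dw) = (199 + 42) / 1480 = 241/1480 = 0.1628 → 16.3 cM.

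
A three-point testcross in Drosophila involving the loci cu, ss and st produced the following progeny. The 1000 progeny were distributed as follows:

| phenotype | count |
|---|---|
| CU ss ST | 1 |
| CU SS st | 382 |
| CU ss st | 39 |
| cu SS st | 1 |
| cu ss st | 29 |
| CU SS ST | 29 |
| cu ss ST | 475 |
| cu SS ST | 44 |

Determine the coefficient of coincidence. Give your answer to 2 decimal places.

The two most frequent reciprocal classes, cu ss ST and CU SS st, are the parental types, so the F1 was cu ss ST / CU SS st.
The two rarest classes, CU ss ST and cu SS st, are the double crossovers. Comparing them with the parentals, only the cu allele has switched, so cu is the middle locus and the order is st – cu – ss.
st–cu: (58 + 2)/1000 = 0.0600; cu–ss: (83 + 2)/1000 = 0.0850.
Expected DCO frequency = 0.0600 × 0.0850 ≈ 0.00510; observed = 2/1000 ≈ 0.00200.
Coefficient of coincidence = 0.00200/0.00510 ≈ 0.39.

0.39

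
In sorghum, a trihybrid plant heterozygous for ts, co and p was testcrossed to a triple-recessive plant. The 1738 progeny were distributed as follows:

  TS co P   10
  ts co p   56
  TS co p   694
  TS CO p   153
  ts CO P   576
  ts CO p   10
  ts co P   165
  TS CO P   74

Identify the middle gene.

p

The two most frequent reciprocal classes, ts CO P and TS co p, are the parental types, so the F1 was ts CO P / TS co p.
The two rarest classes, ts CO p and TS co P, are the double crossovers. Comparing them with the parentals, only the p allele has switched, so p is the middle locus and the order is ts – p – co.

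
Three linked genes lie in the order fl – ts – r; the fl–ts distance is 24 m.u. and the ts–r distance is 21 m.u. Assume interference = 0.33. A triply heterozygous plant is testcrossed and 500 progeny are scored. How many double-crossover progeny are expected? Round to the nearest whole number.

Map distances give recombination frequencies of 0.240 and 0.210 for the two intervals.
With interference 0.33 (so coincidence = 0.67), expected double-crossover frequency = 0.240 × 0.210 × 0.67 = 0.03377.
Expected number = 0.03377 × 500 = 16.88 ≈ 17.

17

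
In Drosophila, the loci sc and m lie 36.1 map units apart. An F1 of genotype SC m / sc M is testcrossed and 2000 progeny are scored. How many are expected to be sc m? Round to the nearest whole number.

A map distance of 36.1 map units corresponds to a recombination frequency of 0.361.
The F1 is SC m / sc M, so sc m is a recombinant gamete class with expected frequency r/2 = 0.361/2 = 0.1805.
Expected number = 0.1805 × 2000 = 361.00 ≈ 361.

361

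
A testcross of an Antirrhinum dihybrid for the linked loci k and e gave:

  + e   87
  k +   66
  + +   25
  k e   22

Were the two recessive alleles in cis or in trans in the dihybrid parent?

The two most frequent classes are + e (87) and k + (66); these are the parental (non-recombinant) types.
So the F1 carried + e on one chromosome and k + on the other — the recessive alleles are on opposite chromosomes (trans / repulsion).

trans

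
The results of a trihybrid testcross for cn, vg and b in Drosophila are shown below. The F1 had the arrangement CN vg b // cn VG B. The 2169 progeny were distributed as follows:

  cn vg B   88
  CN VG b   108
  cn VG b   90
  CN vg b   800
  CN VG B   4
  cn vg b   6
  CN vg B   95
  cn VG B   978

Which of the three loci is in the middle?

The two rarest classes, cn vg b and CN VG B, are the double crossovers. Comparing them with the parentals, only the cn allele has switched, so cn is the middle locus and the order is b – cn – vg.

cn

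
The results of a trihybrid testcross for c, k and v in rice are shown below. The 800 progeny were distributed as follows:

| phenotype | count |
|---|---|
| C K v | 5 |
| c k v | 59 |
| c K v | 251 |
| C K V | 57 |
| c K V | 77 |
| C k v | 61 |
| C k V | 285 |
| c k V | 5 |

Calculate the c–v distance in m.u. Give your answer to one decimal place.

18.5 m.u.

The two most frequent reciprocal classes, C k V and c K v, are the parental types, so the F1 was C k V / c K v.
The two rarest classes, c k V and C K v, are the double crossovers. Comparing them with the parentals, only the c allele has switched, so c is the middle locus and the order is k – c – v.
Crossovers in the c–v interval produce the single-crossover classes C k v and c K V (61 + 77 = 138) plus the double crossovers (10).
RF(c–v) = (138 + 10) / 800 = 148/800 = 0.1850 → 18.5 m.u.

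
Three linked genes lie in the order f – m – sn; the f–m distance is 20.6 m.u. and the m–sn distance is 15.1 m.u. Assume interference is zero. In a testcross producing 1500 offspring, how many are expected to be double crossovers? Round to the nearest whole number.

Map distances give recombination frequencies of 0.206 and 0.151 for the two intervals.
With no interference, expected double-crossover frequency = 0.206 × 0.151 = 0.03111.
Expected number = 0.03111 × 1500 = 46.66 ≈ 47.

47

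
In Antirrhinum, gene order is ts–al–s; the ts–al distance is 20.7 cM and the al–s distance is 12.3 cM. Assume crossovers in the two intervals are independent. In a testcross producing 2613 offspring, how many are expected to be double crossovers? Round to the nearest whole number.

Map distances give recombination frequencies of 0.207 and 0.123 for the two intervals.
With no interference, expected double-crossover frequency = 0.207 × 0.123 = 0.02546.
Expected number = 0.02546 × 2613 = 66.53 ≈ 67.

67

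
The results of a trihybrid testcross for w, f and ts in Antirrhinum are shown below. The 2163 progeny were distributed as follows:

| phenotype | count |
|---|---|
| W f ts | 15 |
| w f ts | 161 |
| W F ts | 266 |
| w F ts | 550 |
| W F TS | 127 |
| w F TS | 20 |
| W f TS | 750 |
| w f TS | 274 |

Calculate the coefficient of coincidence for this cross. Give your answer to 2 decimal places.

0.41

The two most frequent reciprocal classes, W f TS and w F ts, are the parental types, so the F1 was W f TS / w F ts.
The two rarest classes, W f ts and w F TS, are the double crossovers. Comparing them with the parentals, only the ts allele has switched, so ts is the middle locus and the order is f – ts – w.
f–ts: (288 + 35)/2163 = 0.1493; ts–w: (540 + 35)/2163 = 0.2658.
Expected DCO frequency = 0.1493 × 0.2658 ≈ 0.03968; observed = 35/2163 ≈ 0.01618.
Coefficient of coincidence = 0.01618/0.03968 ≈ 0.41.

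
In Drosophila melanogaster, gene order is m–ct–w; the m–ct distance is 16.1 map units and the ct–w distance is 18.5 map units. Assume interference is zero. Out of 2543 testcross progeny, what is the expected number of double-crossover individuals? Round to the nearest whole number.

Map distances give recombination frequencies of 0.161 and 0.185 for the two intervals.
With no interference, expected double-crossover frequency = 0.161 × 0.185 = 0.02978.
Expected number = 0.02978 × 2543 = 75.74 ≈ 76.

76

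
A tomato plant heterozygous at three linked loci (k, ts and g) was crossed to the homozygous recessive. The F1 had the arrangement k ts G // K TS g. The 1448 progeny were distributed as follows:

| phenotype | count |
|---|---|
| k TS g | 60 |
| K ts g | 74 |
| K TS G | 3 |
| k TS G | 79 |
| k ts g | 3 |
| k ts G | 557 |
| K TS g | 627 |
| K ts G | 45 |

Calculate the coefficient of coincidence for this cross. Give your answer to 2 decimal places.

0.49

The two rarest classes, k ts g and K TS G, are the double crossovers. Comparing them with the parentals, only the g allele has switched, so g is the middle locus and the order is k – g – ts.
k–g: (105 + 6)/1448 = 0.0767; g–ts: (153 + 6)/1448 = 0.1098.
Expected DCO frequency = 0.0767 × 0.1098 ≈ 0.00842; observed = 6/1448 ≈ 0.00414.
Coefficient of coincidence = 0.00414/0.00842 ≈ 0.49.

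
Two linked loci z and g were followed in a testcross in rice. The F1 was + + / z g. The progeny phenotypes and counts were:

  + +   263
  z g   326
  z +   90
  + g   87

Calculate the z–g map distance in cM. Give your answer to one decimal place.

The recombinant classes are + g and z +: 87 + 90 = 177.
Recombination frequency = 177/766 = 0.2311 ≈ 23.1%, i.e. 23.1 cM.

23.1 cM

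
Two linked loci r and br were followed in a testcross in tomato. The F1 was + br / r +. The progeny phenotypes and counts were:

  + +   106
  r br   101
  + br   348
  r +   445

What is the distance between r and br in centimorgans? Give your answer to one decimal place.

20.7 centimorgans

The recombinant classes are + + and r br: 106 + 101 = 207.
Recombination frequency = 207/1000 = 0.2070 ≈ 20.7%, i.e. 20.7 centimorgans.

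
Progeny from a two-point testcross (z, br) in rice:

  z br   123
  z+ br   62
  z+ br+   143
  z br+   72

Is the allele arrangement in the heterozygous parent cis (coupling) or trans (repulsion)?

cis

The two most frequent classes are z+ br+ (143) and z br (123); these are the parental (non-recombinant) types.
So the F1 carried z+ br+ on one chromosome and z br on the other — the recessive alleles are on the same chromosome (cis / coupling).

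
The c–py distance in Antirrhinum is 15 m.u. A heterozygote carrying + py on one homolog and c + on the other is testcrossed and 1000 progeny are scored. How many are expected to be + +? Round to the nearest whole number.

75

A map distance of 15 m.u. corresponds to a recombination frequency of 0.150.
The F1 is + py / c +, so + + is a recombinant gamete class with expected frequency r/2 = 0.150/2 = 0.0750.
Expected number = 0.0750 × 1000 = 75.00 ≈ 75.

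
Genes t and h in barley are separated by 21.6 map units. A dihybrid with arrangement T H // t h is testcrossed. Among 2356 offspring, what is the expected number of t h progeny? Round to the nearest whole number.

924

A map distance of 21.6 map units corresponds to a recombination frequency of 0.216.
The F1 is T H / t h, so t h is a parental gamete class with expected frequency (1 − r)/2 = 0.784/2 = 0.3920.
Expected number = 0.3920 × 2356 = 923.55 ≈ 924.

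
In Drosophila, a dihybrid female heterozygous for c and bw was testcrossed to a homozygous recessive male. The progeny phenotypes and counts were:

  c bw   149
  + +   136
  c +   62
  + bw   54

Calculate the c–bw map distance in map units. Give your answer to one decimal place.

The two most frequent classes, + + (136) and c bw (149), are the parental types, so the F1 was + + / c bw.
The recombinant classes are + bw and c +: 54 + 62 = 116.
Recombination frequency = 116/401 = 0.2893 ≈ 28.9%, i.e. 28.9 map units.

28.9 map units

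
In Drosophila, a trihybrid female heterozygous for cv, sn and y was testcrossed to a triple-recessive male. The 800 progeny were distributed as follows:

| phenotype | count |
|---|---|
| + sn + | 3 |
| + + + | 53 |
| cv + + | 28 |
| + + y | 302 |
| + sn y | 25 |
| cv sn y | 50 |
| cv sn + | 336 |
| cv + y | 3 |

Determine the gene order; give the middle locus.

The two most frequent reciprocal classes, + + y and cv sn +, are the parental types, so the F1 was + + y / cv sn +.
The two rarest classes, cv + y and + sn +, are the double crossovers. Comparing them with the parentals, only the cv allele has switched, so cv is the middle locus and the order is sn – cv – y.

cv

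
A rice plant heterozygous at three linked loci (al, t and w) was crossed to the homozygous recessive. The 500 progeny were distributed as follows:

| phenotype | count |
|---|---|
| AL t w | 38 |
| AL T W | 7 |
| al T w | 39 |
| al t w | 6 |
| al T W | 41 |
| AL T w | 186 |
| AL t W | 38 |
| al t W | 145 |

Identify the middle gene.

w

The two most frequent reciprocal classes, al t W and AL T w, are the parental types, so the F1 was al t W / AL T w.
The two rarest classes, al t w and AL T W, are the double crossovers. Comparing them with the parentals, only the w allele has switched, so w is the middle locus and the order is t – w – al.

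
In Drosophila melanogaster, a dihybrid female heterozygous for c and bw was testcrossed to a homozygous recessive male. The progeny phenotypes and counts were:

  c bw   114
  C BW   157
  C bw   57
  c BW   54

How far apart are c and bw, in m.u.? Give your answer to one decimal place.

29.1 m.u.

The two most frequent classes, C BW (157) and c bw (114), are the parental types, so the F1 was C BW / c bw.
The recombinant classes are C bw and c BW: 57 + 54 = 111.
Recombination frequency = 111/382 = 0.2906 ≈ 29.1%, i.e. 29.1 m.u.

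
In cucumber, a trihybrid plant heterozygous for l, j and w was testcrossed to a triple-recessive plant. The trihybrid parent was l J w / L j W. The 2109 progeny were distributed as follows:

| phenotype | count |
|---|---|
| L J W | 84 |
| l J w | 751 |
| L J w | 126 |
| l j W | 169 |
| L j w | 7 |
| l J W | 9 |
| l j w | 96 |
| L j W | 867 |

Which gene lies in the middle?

The two rarest classes, l J W and L j w, are the double crossovers. Comparing them with the parentals, only the w allele has switched, so w is the middle locus and the order is j – w – l.

w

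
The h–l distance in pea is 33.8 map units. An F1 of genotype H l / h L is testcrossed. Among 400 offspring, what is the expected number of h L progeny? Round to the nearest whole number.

132

A map distance of 33.8 map units corresponds to a recombination frequency of 0.338.
The F1 is H l / h L, so h L is a parental gamete class with expected frequency (1 − r)/2 = 0.662/2 = 0.3310.
Expected number = 0.3310 × 400 = 132.40 ≈ 132.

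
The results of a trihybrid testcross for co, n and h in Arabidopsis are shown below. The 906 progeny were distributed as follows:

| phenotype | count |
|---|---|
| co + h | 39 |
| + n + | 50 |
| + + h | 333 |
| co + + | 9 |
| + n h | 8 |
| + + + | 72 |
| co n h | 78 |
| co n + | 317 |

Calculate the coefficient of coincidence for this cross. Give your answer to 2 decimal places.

0.87

The two most frequent reciprocal classes, co n + and + + h, are the parental types, so the F1 was co n + / + + h.
The two rarest classes, co + + and + n h, are the double crossovers. Comparing them with the parentals, only the n allele has switched, so n is the middle locus and the order is h – n – co.
h–n: (150 + 17)/906 = 0.1843; n–co: (89 + 17)/906 = 0.1170.
Expected DCO frequency = 0.1843 × 0.1170 ≈ 0.02156; observed = 17/906 ≈ 0.01876.
Coefficient of coincidence = 0.01876/0.02156 ≈ 0.87.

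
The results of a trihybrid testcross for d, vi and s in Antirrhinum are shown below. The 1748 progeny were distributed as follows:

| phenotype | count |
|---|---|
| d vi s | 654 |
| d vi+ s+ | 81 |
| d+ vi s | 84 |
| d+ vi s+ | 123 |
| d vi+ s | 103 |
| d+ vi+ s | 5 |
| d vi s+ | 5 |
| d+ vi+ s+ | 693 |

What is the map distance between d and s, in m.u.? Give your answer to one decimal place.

10.0 m.u.

The two most frequent reciprocal classes, d+ vi+ s+ and d vi s, are the parental types, so the F1 was d+ vi+ s+ / d vi s.
The two rarest classes, d+ vi+ s and d vi s+, are the double crossovers. Comparing them with the parentals, only the s allele has switched, so s is the middle locus and the order is d – s – vi.
Crossovers in the d–s interval produce the single-crossover classes d vi+ s+ and d+ vi s (81 + 84 = 165) plus the double crossovers (10).
RF(d–s) = (165 + 10) / 1748 = 175/1748 = 0.1001 → 10.0 m.u.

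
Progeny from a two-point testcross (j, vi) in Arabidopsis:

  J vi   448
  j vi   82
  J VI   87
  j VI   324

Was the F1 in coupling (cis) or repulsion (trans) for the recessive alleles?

The two most frequent classes are J vi (448) and j VI (324); these are the parental (non-recombinant) types.
So the F1 carried J vi on one chromosome and j VI on the other — the recessive alleles are on opposite chromosomes (trans / repulsion).

trans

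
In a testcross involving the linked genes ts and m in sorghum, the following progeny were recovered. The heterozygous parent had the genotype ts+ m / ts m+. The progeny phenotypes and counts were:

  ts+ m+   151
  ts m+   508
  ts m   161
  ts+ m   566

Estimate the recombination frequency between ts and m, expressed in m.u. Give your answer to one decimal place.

22.5 m.u.

The recombinant classes are ts+ m+ and ts m: 151 + 161 = 312.
Recombination frequency = 312/1386 = 0.2251 ≈ 22.5%, i.e. 22.5 m.u.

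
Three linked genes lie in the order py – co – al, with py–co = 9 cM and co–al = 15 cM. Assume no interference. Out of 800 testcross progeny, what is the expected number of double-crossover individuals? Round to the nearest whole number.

Map distances give recombination frequencies of 0.090 and 0.150 for the two intervals.
With no interference, expected double-crossover frequency = 0.090 × 0.150 = 0.01350.
Expected number = 0.01350 × 800 = 10.80 ≈ 11.

11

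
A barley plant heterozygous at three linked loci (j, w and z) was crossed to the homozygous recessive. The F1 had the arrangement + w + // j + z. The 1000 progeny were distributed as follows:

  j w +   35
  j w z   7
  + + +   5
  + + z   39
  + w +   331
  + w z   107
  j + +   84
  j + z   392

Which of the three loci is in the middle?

The two rarest classes, + + + and j w z, are the double crossovers. Comparing them with the parentals, only the w allele has switched, so w is the middle locus and the order is z – w – j.

w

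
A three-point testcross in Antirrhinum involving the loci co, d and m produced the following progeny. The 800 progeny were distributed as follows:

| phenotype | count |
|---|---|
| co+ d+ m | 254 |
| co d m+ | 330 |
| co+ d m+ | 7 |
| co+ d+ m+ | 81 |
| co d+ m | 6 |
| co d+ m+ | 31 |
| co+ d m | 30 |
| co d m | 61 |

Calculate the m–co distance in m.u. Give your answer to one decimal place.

The two most frequent reciprocal classes, co+ d+ m and co d m+, are the parental types, so the F1 was co+ d+ m / co d m+.
The two rarest classes, co d+ m and co+ d m+, are the double crossovers. Comparing them with the parentals, only the co allele has switched, so co is the middle locus and the order is d – co – m.
Crossovers in the co–m interval produce the single-crossover classes co+ d+ m+ and co d m (81 + 61 = 142) plus the double crossovers (13).
RF(co–m) = (142 + 13) / 800 = 155/800 = 0.1938 → 19.4 m.u.

19.4 m.u.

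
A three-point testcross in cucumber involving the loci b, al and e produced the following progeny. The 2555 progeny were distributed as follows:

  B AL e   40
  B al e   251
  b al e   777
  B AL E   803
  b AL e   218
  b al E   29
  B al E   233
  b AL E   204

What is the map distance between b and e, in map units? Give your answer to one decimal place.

20.5 map units

The two most frequent reciprocal classes, b al e and B AL E, are the parental types, so the F1 was b al e / B AL E.
The two rarest classes, b al E and B AL e, are the double crossovers. Comparing them with the parentals, only the e allele has switched, so e is the middle locus and the order is al – e – b.
Crossovers in the e–b interval produce the single-crossover classes B al e and b AL E (251 + 204 = 455) plus the double crossovers (69).
RF(e–b) = (455 + 69) / 2555 = 524/2555 = 0.2051 → 20.5 map units.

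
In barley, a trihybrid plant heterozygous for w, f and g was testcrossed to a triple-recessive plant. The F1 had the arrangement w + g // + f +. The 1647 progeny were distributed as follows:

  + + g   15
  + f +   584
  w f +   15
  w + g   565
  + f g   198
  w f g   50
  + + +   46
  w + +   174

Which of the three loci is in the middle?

w

The two rarest classes, + + g and w f +, are the double crossovers. Comparing them with the parentals, only the w allele has switched, so w is the middle locus and the order is f – w – g.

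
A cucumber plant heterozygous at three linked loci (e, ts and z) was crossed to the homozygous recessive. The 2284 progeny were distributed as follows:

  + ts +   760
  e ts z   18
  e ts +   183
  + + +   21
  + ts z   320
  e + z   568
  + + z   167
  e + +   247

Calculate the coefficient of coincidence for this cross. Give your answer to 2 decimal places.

The two most frequent reciprocal classes, e + z and + ts +, are the parental types, so the F1 was e + z / + ts +.
The two rarest classes, e ts z and + + +, are the double crossovers. Comparing them with the parentals, only the ts allele has switched, so ts is the middle locus and the order is z – ts – e.
z–ts: (567 + 39)/2284 = 0.2653; ts–e: (350 + 39)/2284 = 0.1703.
Expected DCO frequency = 0.2653 × 0.1703 ≈ 0.04518; observed = 39/2284 ≈ 0.01708.
Coefficient of coincidence = 0.01708/0.04518 ≈ 0.38.

0.38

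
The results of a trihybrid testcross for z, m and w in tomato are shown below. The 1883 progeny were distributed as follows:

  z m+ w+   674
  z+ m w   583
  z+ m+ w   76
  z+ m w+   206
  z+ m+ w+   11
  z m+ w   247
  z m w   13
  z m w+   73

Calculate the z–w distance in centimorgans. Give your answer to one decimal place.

25.3 centimorgans

The two most frequent reciprocal classes, z+ m w and z m+ w+, are the parental types, so the F1 was z+ m w / z m+ w+.
The two rarest classes, z m w and z+ m+ w+, are the double crossovers. Comparing them with the parentals, only the z allele has switched, so z is the middle locus and the order is m – z – w.
Crossovers in the z–w interval produce the single-crossover classes z+ m w+ and z m+ w (206 + 247 = 453) plus the double crossovers (24).
RF(z–w) = (453 + 24) / 1883 = 477/1883 = 0.2533 → 25.3 centimorgans.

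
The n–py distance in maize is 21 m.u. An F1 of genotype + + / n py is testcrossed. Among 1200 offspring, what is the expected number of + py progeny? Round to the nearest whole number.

126

A map distance of 21 m.u. corresponds to a recombination frequency of 0.210.
The F1 is + + / n py, so + py is a recombinant gamete class with expected frequency r/2 = 0.210/2 = 0.1050.
Expected number = 0.1050 × 1200 = 126.00 ≈ 126.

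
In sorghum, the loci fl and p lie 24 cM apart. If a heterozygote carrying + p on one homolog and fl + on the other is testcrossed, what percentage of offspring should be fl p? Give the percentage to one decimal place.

A map distance of 24 cM corresponds to a recombination frequency of 0.240.
The F1 is + p / fl +, so fl p is a recombinant gamete class with expected frequency r/2 = 0.240/2 = 0.1200.
That is 0.1200 = 12.0% of the progeny.

12.0%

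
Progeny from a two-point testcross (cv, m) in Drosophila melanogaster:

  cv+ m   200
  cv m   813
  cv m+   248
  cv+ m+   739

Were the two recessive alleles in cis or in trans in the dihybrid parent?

cis

The two most frequent classes are cv+ m+ (739) and cv m (813); these are the parental (non-recombinant) types.
So the F1 carried cv+ m+ on one chromosome and cv m on the other — the recessive alleles are on the same chromosome (cis / coupling).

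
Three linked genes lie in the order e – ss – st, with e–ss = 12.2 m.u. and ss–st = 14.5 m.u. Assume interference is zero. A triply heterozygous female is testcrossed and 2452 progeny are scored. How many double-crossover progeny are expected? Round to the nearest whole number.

43

Map distances give recombination frequencies of 0.122 and 0.145 for the two intervals.
With no interference, expected double-crossover frequency = 0.122 × 0.145 = 0.01769.
Expected number = 0.01769 × 2452 = 43.38 ≈ 43.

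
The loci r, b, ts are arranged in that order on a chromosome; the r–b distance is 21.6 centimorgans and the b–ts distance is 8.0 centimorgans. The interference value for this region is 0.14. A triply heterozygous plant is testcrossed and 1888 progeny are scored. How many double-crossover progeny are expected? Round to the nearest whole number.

Map distances give recombination frequencies of 0.216 and 0.080 for the two intervals.
With interference 0.14 (so coincidence = 0.86), expected double-crossover frequency = 0.216 × 0.080 × 0.86 = 0.01486.
Expected number = 0.01486 × 1888 = 28.06 ≈ 28.

28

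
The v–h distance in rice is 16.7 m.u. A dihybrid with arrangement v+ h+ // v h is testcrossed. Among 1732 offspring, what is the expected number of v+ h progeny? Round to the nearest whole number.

A map distance of 16.7 m.u. corresponds to a recombination frequency of 0.167.
The F1 is v+ h+ / v h, so v+ h is a recombinant gamete class with expected frequency r/2 = 0.167/2 = 0.0835.
Expected number = 0.0835 × 1732 = 144.62 ≈ 145.

145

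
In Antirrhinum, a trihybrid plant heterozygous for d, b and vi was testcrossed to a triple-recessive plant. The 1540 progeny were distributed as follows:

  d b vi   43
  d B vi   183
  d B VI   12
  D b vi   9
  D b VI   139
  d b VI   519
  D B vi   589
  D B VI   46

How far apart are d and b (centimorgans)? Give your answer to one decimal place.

The two most frequent reciprocal classes, d b VI and D B vi, are the parental types, so the F1 was d b VI / D B vi.
The two rarest classes, d B VI and D b vi, are the double crossovers. Comparing them with the parentals, only the b allele has switched, so b is the middle locus and the order is vi – b – d.
Crossovers in the b–d interval produce the single-crossover classes D b VI and d B vi (139 + 183 = 322) plus the double crossovers (21).
RF(b–d) = (322 + 21) / 1540 = 343/1540 = 0.2227 → 22.3 centimorgans.

22.3 centimorgans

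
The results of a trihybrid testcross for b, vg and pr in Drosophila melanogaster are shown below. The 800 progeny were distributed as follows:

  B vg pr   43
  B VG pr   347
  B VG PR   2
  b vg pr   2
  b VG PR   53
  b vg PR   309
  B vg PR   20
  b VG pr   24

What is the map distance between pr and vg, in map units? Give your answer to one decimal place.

12.5 map units

The two most frequent reciprocal classes, b vg PR and B VG pr, are the parental types, so the F1 was b vg PR / B VG pr.
The two rarest classes, b vg pr and B VG PR, are the double crossovers. Comparing them with the parentals, only the pr allele has switched, so pr is the middle locus and the order is vg – pr – b.
Crossovers in the vg–pr interval produce the single-crossover classes b VG PR and B vg pr (53 + 43 = 96) plus the double crossovers (4).
RF(vg–pr) = (96 + 4) / 800 = 100/800 = 0.1250 → 12.5 map units.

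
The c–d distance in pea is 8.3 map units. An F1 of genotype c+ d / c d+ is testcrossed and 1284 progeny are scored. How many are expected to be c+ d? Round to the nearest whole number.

589

A map distance of 8.3 map units corresponds to a recombination frequency of 0.083.
The F1 is c+ d / c d+, so c+ d is a parental gamete class with expected frequency (1 − r)/2 = 0.917/2 = 0.4585.
Expected number = 0.4585 × 1284 = 588.71 ≈ 589.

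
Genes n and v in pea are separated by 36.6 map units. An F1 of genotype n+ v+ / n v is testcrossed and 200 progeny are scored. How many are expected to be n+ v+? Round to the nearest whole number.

63

A map distance of 36.6 map units corresponds to a recombination frequency of 0.366.
The F1 is n+ v+ / n v, so n+ v+ is a parental gamete class with expected frequency (1 − r)/2 = 0.634/2 = 0.3170.
Expected number = 0.3170 × 200 = 63.40 ≈ 63.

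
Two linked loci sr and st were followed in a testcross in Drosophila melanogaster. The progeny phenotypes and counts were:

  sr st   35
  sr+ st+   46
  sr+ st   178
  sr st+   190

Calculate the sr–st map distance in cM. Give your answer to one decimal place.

18.0 cM

The two most frequent classes, sr+ st (178) and sr st+ (190), are the parental types, so the F1 was sr+ st / sr st+.
The recombinant classes are sr+ st+ and sr st: 46 + 35 = 81.
Recombination frequency = 81/449 = 0.1804 ≈ 18.0%, i.e. 18.0 cM.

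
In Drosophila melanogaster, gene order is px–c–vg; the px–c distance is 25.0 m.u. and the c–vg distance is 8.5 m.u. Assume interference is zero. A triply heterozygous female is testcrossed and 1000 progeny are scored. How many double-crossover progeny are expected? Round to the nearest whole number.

21

Map distances give recombination frequencies of 0.250 and 0.085 for the two intervals.
With no interference, expected double-crossover frequency = 0.250 × 0.085 = 0.02125.
Expected number = 0.02125 × 1000 = 21.25 ≈ 21.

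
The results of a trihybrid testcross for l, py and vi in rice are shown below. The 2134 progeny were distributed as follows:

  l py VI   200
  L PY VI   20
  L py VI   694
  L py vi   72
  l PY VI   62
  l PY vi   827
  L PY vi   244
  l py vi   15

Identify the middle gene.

py

The two most frequent reciprocal classes, l PY vi and L py VI, are the parental types, so the F1 was l PY vi / L py VI.
The two rarest classes, l py vi and L PY VI, are the double crossovers. Comparing them with the parentals, only the py allele has switched, so py is the middle locus and the order is vi – py – l.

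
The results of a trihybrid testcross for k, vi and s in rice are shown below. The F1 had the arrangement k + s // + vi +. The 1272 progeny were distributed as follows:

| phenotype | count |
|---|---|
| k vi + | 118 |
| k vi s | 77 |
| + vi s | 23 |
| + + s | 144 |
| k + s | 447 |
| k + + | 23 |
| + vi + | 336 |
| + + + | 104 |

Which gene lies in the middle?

s

The two rarest classes, k + + and + vi s, are the double crossovers. Comparing them with the parentals, only the s allele has switched, so s is the middle locus and the order is vi – s – k.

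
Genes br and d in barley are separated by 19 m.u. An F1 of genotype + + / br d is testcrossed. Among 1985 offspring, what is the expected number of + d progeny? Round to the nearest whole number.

189

A map distance of 19 m.u. corresponds to a recombination frequency of 0.190.
The F1 is + + / br d, so + d is a recombinant gamete class with expected frequency r/2 = 0.190/2 = 0.0950.
Expected number = 0.0950 × 1985 = 188.57 ≈ 189.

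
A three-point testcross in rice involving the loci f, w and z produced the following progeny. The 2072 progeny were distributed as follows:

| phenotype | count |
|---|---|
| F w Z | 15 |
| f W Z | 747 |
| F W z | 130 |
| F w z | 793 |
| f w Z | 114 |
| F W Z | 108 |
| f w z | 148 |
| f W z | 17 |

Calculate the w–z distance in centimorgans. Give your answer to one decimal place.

The two most frequent reciprocal classes, F w z and f W Z, are the parental types, so the F1 was F w z / f W Z.
The two rarest classes, F w Z and f W z, are the double crossovers. Comparing them with the parentals, only the z allele has switched, so z is the middle locus and the order is w – z – f.
Crossovers in the w–z interval produce the single-crossover classes F W z and f w Z (130 + 114 = 244) plus the double crossovers (32).
RF(w–z) = (244 + 32) / 2072 = 276/2072 = 0.1332 → 13.3 centimorgans.

13.3 centimorgans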